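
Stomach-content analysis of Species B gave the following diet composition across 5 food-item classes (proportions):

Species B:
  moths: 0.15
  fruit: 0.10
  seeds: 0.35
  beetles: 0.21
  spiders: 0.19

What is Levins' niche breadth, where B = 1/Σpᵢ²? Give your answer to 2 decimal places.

Σpᵢ² = 0.15² + 0.10² + 0.35² + 0.21² + 0.19² = 0.0225 + 0.0100 + 0.1225 + 0.0441 + 0.0361 = 0.2352
B = 1 / 0.2352 = 4.2517

4.25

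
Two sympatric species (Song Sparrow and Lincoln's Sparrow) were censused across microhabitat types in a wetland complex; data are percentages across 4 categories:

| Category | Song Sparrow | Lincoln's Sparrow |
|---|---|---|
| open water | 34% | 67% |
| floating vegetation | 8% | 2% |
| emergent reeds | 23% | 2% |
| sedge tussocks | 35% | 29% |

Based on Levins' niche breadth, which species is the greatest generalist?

Song Sparrow

Convert percentages to proportions (divide by 100).
Σp_Songᵢ² = 0.34² + 0.08² + 0.23² + 0.35² = 0.1156 + 0.0064 + 0.0529 + 0.1225 = 0.2974
B_Song = 1 / 0.2974 = 3.3625
Σp_Lincᵢ² = 0.67² + 0.02² + 0.02² + 0.29² = 0.4489 + 0.0004 + 0.0004 + 0.0841 = 0.5338
B_Linc = 1 / 0.5338 = 1.8734
Highest B → broadest niche (most generalist): Song Sparrow (B = 3.36).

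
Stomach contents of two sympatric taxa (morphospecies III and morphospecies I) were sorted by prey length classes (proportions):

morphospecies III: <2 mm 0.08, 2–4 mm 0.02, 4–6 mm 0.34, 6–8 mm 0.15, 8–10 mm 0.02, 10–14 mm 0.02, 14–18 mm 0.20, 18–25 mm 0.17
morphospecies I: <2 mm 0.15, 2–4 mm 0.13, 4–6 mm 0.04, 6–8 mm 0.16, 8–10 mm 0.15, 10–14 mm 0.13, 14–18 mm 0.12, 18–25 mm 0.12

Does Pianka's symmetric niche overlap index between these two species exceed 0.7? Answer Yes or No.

Σ p₁ᵢp₂ᵢ = 0.0120 + 0.0026 + 0.0136 + 0.0240 + 0.0030 + 0.0026 + 0.0240 + 0.0204 = 0.1022
Σp_1ᵢ² = 0.08² + 0.02² + 0.34² + 0.15² + 0.02² + 0.02² + 0.20² + 0.17² = 0.0064 + 0.0004 + 0.1156 + 0.0225 + 0.0004 + 0.0004 + 0.0400 + 0.0289 = 0.2146
Σp_2ᵢ² = 0.15² + 0.13² + 0.04² + 0.16² + 0.15² + 0.13² + 0.12² + 0.12² = 0.0225 + 0.0169 + 0.0016 + 0.0256 + 0.0225 + 0.0169 + 0.0144 + 0.0144 = 0.1348
O = 0.1022 / √(0.2146 × 0.1348) = 0.1022 / 0.17008 = 0.6009
O = 0.6009 < 0.7 → No.

No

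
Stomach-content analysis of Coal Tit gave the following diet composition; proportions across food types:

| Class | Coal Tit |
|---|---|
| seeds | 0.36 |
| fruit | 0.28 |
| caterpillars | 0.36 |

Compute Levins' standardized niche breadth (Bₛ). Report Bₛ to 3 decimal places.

0.981

Σpᵢ² = 0.36² + 0.28² + 0.36² = 0.1296 + 0.0784 + 0.1296 = 0.3376
B = 1 / 0.3376 = 2.96209
Bₛ = (B − 1)/(n − 1) = (2.96209 − 1)/(3 − 1) = 1.96209/2 = 0.98105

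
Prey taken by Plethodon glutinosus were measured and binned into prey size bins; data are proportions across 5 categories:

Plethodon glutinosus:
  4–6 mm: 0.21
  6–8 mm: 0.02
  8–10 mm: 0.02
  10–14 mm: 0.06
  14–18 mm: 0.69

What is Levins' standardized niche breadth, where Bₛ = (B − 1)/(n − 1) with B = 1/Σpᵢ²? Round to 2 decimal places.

Σpᵢ² = 0.21² + 0.02² + 0.02² + 0.06² + 0.69² = 0.0441 + 0.0004 + 0.0004 + 0.0036 + 0.4761 = 0.5246
B = 1 / 0.5246 = 1.9062
Bₛ = (B − 1)/(n − 1) = (1.9062 − 1)/(5 − 1) = 0.9062/4 = 0.2266

0.23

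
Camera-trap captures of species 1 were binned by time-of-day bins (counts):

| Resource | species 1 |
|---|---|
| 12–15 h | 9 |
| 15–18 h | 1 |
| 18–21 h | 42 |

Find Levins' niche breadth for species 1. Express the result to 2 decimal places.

1.46

Proportions for species 1 (n=52): 9/52=0.1731, 1/52=0.0192, 42/52=0.8077
Σpᵢ² = 0.1731² + 0.0192² + 0.8077² = 0.029964 + 0.000369 + 0.652379 = 0.682712
B = 1 / 0.682712 = 1.4647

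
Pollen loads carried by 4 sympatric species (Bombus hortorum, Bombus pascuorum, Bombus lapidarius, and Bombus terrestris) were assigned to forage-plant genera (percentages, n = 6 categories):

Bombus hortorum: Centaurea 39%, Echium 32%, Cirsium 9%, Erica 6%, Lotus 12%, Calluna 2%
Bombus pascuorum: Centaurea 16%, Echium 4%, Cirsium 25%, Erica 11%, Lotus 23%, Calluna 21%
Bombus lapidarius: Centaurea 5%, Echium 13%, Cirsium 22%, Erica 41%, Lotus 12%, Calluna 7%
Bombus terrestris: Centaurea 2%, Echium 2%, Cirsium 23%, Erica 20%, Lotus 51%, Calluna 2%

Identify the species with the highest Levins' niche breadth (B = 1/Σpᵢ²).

Bombus pascuorum

Convert percentages to proportions (divide by 100).
Σp_hortᵢ² = 0.39² + 0.32² + 0.09² + 0.06² + 0.12² + 0.02² = 0.1521 + 0.1024 + 0.0081 + 0.0036 + 0.0144 + 0.0004 = 0.2810
B_hort = 1 / 0.2810 = 3.5587
Σp_pascᵢ² = 0.16² + 0.04² + 0.25² + 0.11² + 0.23² + 0.21² = 0.0256 + 0.0016 + 0.0625 + 0.0121 + 0.0529 + 0.0441 = 0.1988
B_pasc = 1 / 0.1988 = 5.0302
Σp_lapiᵢ² = 0.05² + 0.13² + 0.22² + 0.41² + 0.12² + 0.07² = 0.0025 + 0.0169 + 0.0484 + 0.1681 + 0.0144 + 0.0049 = 0.2552
B_lapi = 1 / 0.2552 = 3.9185
Σp_terrᵢ² = 0.02² + 0.02² + 0.23² + 0.20² + 0.51² + 0.02² = 0.0004 + 0.0004 + 0.0529 + 0.0400 + 0.2601 + 0.0004 = 0.3542
B_terr = 1 / 0.3542 = 2.8233
Highest B → broadest niche (most generalist): Bombus pascuorum (B = 5.03).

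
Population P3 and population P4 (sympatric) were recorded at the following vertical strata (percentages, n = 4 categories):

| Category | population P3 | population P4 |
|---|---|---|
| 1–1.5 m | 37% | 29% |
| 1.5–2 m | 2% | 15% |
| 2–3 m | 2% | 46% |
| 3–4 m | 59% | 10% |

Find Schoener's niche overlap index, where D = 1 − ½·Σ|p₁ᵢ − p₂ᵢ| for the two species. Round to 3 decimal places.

0.430

Convert percentages to proportions (divide by 100).
Σ|p₁ᵢ − p₂ᵢ| = 0.08 + 0.13 + 0.44 + 0.49 = 1.14
D = 1 − ½ × 1.14 = 1 − 0.570 = 0.43000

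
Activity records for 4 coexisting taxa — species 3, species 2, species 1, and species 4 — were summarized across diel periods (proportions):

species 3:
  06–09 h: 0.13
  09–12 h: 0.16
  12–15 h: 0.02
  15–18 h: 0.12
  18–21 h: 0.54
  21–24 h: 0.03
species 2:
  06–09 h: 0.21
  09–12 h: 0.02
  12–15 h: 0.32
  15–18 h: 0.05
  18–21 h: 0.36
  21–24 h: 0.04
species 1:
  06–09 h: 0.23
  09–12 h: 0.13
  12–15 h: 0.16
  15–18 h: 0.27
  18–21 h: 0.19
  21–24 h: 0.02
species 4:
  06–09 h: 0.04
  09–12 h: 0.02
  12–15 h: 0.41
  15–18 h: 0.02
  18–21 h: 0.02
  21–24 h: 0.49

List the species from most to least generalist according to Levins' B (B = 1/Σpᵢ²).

Σp_3ᵢ² = 0.13² + 0.16² + 0.02² + 0.12² + 0.54² + 0.03² = 0.0169 + 0.0256 + 0.0004 + 0.0144 + 0.2916 + 0.0009 = 0.3498
B_3 = 1 / 0.3498 = 2.8588
Σp_2ᵢ² = 0.21² + 0.02² + 0.32² + 0.05² + 0.36² + 0.04² = 0.0441 + 0.0004 + 0.1024 + 0.0025 + 0.1296 + 0.0016 = 0.2806
B_2 = 1 / 0.2806 = 3.5638
Σp_1ᵢ² = 0.23² + 0.13² + 0.16² + 0.27² + 0.19² + 0.02² = 0.0529 + 0.0169 + 0.0256 + 0.0729 + 0.0361 + 0.0004 = 0.2048
B_1 = 1 / 0.2048 = 4.8828
Σp_4ᵢ² = 0.04² + 0.02² + 0.41² + 0.02² + 0.02² + 0.49² = 0.0016 + 0.0004 + 0.1681 + 0.0004 + 0.0004 + 0.2401 = 0.4110
B_4 = 1 / 0.4110 = 2.4331
Ranking by B (broadest → narrowest): species 1 (4.88) > species 2 (3.56) > species 3 (2.86) > species 4 (2.43)

species 1 > species 2 > species 3 > species 4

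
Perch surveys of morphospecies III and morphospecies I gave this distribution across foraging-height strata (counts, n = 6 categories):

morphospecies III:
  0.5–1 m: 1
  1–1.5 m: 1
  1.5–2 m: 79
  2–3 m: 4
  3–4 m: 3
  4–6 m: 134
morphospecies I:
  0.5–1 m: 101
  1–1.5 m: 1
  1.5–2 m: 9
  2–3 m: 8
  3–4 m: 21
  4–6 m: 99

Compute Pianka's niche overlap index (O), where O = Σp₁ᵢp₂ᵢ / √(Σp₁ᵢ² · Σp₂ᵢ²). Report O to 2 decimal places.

0.63

Proportions for morphospecies III (n=222): 1/222=0.0045, 1/222=0.0045, 79/222=0.3559, 4/222=0.0180, 3/222=0.0135, 134/222=0.6036
Proportions for morphospecies I (n=239): 101/239=0.4226, 1/239=0.0042, 9/239=0.0377, 8/239=0.0335, 21/239=0.0879, 99/239=0.4142
Σ p₁ᵢp₂ᵢ = 0.001902 + 0.000019 + 0.013417 + 0.000603 + 0.001187 + 0.250011 = 0.267139
Σp_1ᵢ² = 0.0045² + 0.0045² + 0.3559² + 0.0180² + 0.0135² + 0.6036² = 0.000020 + 0.000020 + 0.126665 + 0.000324 + 0.000182 + 0.364333 = 0.491544
Σp_2ᵢ² = 0.4226² + 0.0042² + 0.0377² + 0.0335² + 0.0879² + 0.4142² = 0.178591 + 0.000018 + 0.001421 + 0.001122 + 0.007726 + 0.171562 = 0.360440
O = 0.267139 / √(0.491544 × 0.360440) = 0.267139 / 0.4209182 = 0.6347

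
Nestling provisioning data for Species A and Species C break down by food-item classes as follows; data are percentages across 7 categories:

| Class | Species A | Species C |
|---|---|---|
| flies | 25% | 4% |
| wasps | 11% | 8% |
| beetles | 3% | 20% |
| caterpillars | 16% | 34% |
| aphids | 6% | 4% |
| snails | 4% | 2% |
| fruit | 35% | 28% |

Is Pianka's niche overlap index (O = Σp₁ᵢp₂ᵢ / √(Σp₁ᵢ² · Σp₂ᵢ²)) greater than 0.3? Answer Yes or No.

Yes

Convert percentages to proportions (divide by 100).
Σ p₁ᵢp₂ᵢ = 0.0100 + 0.0088 + 0.0060 + 0.0544 + 0.0024 + 0.0008 + 0.0980 = 0.1804
Σp_1ᵢ² = 0.25² + 0.11² + 0.03² + 0.16² + 0.06² + 0.04² + 0.35² = 0.0625 + 0.0121 + 0.0009 + 0.0256 + 0.0036 + 0.0016 + 0.1225 = 0.2288
Σp_2ᵢ² = 0.04² + 0.08² + 0.20² + 0.34² + 0.04² + 0.02² + 0.28² = 0.0016 + 0.0064 + 0.0400 + 0.1156 + 0.0016 + 0.0004 + 0.0784 = 0.2440
O = 0.1804 / √(0.2288 × 0.2440) = 0.1804 / 0.23628 = 0.7635
O = 0.7635 > 0.3 → Yes.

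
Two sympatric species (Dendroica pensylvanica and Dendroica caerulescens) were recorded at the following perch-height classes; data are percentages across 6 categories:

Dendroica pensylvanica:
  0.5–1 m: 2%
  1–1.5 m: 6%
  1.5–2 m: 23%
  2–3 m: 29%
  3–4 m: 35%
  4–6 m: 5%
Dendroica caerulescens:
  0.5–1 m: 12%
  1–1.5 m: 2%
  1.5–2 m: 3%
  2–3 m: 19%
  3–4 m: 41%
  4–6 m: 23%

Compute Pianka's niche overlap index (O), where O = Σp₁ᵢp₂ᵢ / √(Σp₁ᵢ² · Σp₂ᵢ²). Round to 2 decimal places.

Convert percentages to proportions (divide by 100).
Σ p₁ᵢp₂ᵢ = 0.0024 + 0.0012 + 0.0069 + 0.0551 + 0.1435 + 0.0115 = 0.2206
Σp_1ᵢ² = 0.02² + 0.06² + 0.23² + 0.29² + 0.35² + 0.05² = 0.0004 + 0.0036 + 0.0529 + 0.0841 + 0.1225 + 0.0025 = 0.2660
Σp_2ᵢ² = 0.12² + 0.02² + 0.03² + 0.19² + 0.41² + 0.23² = 0.0144 + 0.0004 + 0.0009 + 0.0361 + 0.1681 + 0.0529 = 0.2728
O = 0.2206 / √(0.2660 × 0.2728) = 0.2206 / 0.26938 = 0.8189

0.82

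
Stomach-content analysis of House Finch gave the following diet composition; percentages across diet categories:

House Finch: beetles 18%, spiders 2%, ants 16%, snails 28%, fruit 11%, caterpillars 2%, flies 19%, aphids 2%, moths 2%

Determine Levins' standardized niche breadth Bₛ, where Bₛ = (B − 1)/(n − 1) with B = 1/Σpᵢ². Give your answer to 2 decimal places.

0.55

Convert percentages to proportions (divide by 100).
Σpᵢ² = 0.18² + 0.02² + 0.16² + 0.28² + 0.11² + 0.02² + 0.19² + 0.02² + 0.02² = 0.0324 + 0.0004 + 0.0256 + 0.0784 + 0.0121 + 0.0004 + 0.0361 + 0.0004 + 0.0004 = 0.1862
B = 1 / 0.1862 = 5.3706
Bₛ = (B − 1)/(n − 1) = (5.3706 − 1)/(9 − 1) = 4.3706/8 = 0.5463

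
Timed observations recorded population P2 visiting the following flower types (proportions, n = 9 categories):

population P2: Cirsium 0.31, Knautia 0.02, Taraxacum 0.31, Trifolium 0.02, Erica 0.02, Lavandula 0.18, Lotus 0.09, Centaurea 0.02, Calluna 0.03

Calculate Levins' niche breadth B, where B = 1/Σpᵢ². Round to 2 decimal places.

4.25

Σpᵢ² = 0.31² + 0.02² + 0.31² + 0.02² + 0.02² + 0.18² + 0.09² + 0.02² + 0.03² = 0.0961 + 0.0004 + 0.0961 + 0.0004 + 0.0004 + 0.0324 + 0.0081 + 0.0004 + 0.0009 = 0.2352
B = 1 / 0.2352 = 4.2517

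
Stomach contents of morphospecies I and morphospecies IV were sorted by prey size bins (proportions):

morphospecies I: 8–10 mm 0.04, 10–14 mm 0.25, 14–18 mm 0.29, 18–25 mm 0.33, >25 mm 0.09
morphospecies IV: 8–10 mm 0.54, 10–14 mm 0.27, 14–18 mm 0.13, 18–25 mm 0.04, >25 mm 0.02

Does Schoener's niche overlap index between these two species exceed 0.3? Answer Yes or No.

Yes

Σ|p₁ᵢ − p₂ᵢ| = 0.50 + 0.02 + 0.16 + 0.29 + 0.07 = 1.04
D = 1 − ½ × 1.04 = 1 − 0.520 = 0.4800
D = 0.4800 > 0.3 → Yes.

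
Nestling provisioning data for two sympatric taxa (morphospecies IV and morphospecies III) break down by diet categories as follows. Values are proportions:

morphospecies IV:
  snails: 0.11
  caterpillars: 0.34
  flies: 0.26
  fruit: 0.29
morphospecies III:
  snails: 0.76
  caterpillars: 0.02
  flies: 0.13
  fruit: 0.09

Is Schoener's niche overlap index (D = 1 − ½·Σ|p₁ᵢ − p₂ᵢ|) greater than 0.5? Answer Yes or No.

No

Σ|p₁ᵢ − p₂ᵢ| = 0.65 + 0.32 + 0.13 + 0.20 = 1.30
D = 1 − ½ × 1.30 = 1 − 0.650 = 0.3500
D = 0.3500 < 0.5 → No.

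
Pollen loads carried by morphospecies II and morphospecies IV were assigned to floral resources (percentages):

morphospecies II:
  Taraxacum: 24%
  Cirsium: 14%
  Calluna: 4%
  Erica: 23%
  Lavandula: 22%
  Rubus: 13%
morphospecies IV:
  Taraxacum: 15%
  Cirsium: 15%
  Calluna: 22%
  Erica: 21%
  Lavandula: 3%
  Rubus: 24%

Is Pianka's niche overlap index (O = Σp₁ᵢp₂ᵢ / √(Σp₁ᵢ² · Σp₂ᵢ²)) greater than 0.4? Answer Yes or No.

Convert percentages to proportions (divide by 100).
Σ p₁ᵢp₂ᵢ = 0.0360 + 0.0210 + 0.0088 + 0.0483 + 0.0066 + 0.0312 = 0.1519
Σp_1ᵢ² = 0.24² + 0.14² + 0.04² + 0.23² + 0.22² + 0.13² = 0.0576 + 0.0196 + 0.0016 + 0.0529 + 0.0484 + 0.0169 = 0.1970
Σp_2ᵢ² = 0.15² + 0.15² + 0.22² + 0.21² + 0.03² + 0.24² = 0.0225 + 0.0225 + 0.0484 + 0.0441 + 0.0009 + 0.0576 = 0.1960
O = 0.1519 / √(0.1970 × 0.1960) = 0.1519 / 0.19650 = 0.7730
O = 0.7730 > 0.4 → Yes.

Yes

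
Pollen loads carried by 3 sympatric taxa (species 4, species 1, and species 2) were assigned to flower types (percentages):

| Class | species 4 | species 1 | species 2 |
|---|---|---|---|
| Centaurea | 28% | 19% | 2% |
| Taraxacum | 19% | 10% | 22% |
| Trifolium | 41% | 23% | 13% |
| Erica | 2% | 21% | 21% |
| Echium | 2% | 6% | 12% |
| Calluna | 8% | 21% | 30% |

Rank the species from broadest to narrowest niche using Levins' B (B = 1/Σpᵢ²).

Convert percentages to proportions (divide by 100).
Σp_4ᵢ² = 0.28² + 0.19² + 0.41² + 0.02² + 0.02² + 0.08² = 0.0784 + 0.0361 + 0.1681 + 0.0004 + 0.0004 + 0.0064 = 0.2898
B_4 = 1 / 0.2898 = 3.4507
Σp_1ᵢ² = 0.19² + 0.10² + 0.23² + 0.21² + 0.06² + 0.21² = 0.0361 + 0.0100 + 0.0529 + 0.0441 + 0.0036 + 0.0441 = 0.1908
B_1 = 1 / 0.1908 = 5.2411
Σp_2ᵢ² = 0.02² + 0.22² + 0.13² + 0.21² + 0.12² + 0.30² = 0.0004 + 0.0484 + 0.0169 + 0.0441 + 0.0144 + 0.0900 = 0.2142
B_2 = 1 / 0.2142 = 4.6685
Ranking by B (broadest → narrowest): species 1 (5.24) > species 2 (4.67) > species 4 (3.45)

species 1 > species 2 > species 4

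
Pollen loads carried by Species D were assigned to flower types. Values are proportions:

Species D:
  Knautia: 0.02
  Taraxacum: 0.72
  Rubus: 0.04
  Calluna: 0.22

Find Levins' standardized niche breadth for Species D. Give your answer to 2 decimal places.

0.25

Σpᵢ² = 0.02² + 0.72² + 0.04² + 0.22² = 0.0004 + 0.5184 + 0.0016 + 0.0484 = 0.5688
B = 1 / 0.5688 = 1.7581
Bₛ = (B − 1)/(n − 1) = (1.7581 − 1)/(4 − 1) = 0.7581/3 = 0.2527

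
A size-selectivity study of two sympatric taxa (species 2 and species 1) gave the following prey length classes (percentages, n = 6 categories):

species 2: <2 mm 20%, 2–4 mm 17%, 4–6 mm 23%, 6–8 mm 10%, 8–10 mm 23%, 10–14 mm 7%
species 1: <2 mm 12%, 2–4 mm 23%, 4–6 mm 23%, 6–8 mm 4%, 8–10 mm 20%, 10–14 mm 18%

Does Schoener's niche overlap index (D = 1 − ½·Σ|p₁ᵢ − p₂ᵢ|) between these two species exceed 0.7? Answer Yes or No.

Convert percentages to proportions (divide by 100).
Σ|p₁ᵢ − p₂ᵢ| = 0.08 + 0.06 + 0.00 + 0.06 + 0.03 + 0.11 = 0.34
D = 1 − ½ × 0.34 = 1 − 0.170 = 0.8300
D = 0.8300 > 0.7 → Yes.

Yes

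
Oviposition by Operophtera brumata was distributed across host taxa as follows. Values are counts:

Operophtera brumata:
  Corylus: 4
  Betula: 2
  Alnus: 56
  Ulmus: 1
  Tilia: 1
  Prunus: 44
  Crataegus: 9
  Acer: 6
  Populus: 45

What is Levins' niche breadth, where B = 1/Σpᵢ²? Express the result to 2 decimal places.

3.90

Proportions for Operophtera brumata (n=168): 4/168=0.0238, 2/168=0.0119, 56/168=0.3333, 1/168=0.0060, 1/168=0.0060, 44/168=0.2619, 9/168=0.0536, 6/168=0.0357, 45/168=0.2679
Σpᵢ² = 0.0238² + 0.0119² + 0.3333² + 0.0060² + 0.0060² + 0.2619² + 0.0536² + 0.0357² + 0.2679² = 0.000566 + 0.000142 + 0.111089 + 0.000036 + 0.000036 + 0.068592 + 0.002873 + 0.001274 + 0.071770 = 0.256378
B = 1 / 0.256378 = 3.9005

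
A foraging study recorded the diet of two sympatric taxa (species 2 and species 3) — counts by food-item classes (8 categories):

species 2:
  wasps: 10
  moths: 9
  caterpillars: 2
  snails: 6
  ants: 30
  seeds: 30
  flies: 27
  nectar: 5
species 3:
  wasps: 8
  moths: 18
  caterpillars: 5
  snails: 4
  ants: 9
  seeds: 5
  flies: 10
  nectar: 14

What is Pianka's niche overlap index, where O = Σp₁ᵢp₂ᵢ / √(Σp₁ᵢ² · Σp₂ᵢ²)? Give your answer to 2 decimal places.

Proportions for species 2 (n=119): 10/119=0.0840, 9/119=0.0756, 2/119=0.0168, 6/119=0.0504, 30/119=0.2521, 30/119=0.2521, 27/119=0.2269, 5/119=0.0420
Proportions for species 3 (n=73): 8/73=0.1096, 18/73=0.2466, 5/73=0.0685, 4/73=0.0548, 9/73=0.1233, 5/73=0.0685, 10/73=0.1370, 14/73=0.1918
Σ p₁ᵢp₂ᵢ = 0.009206 + 0.018643 + 0.001151 + 0.002762 + 0.031084 + 0.017269 + 0.031085 + 0.008056 = 0.119256
Σp_1ᵢ² = 0.0840² + 0.0756² + 0.0168² + 0.0504² + 0.2521² + 0.2521² + 0.2269² + 0.0420² = 0.007056 + 0.005715 + 0.000282 + 0.002540 + 0.063554 + 0.063554 + 0.051484 + 0.001764 = 0.195949
Σp_2ᵢ² = 0.1096² + 0.2466² + 0.0685² + 0.0548² + 0.1233² + 0.0685² + 0.1370² + 0.1918² = 0.012012 + 0.060812 + 0.004692 + 0.003003 + 0.015203 + 0.004692 + 0.018769 + 0.036787 = 0.155970
O = 0.119256 / √(0.195949 × 0.155970) = 0.119256 / 0.1748204 = 0.6822

0.68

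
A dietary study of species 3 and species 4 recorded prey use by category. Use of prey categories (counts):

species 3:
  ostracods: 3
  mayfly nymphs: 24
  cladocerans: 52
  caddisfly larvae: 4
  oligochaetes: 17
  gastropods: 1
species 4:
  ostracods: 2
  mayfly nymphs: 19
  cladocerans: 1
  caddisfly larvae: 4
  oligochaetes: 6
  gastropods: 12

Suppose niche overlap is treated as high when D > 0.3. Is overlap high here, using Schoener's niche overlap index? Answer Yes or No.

Proportions for species 3 (n=101): 3/101=0.0297, 24/101=0.2376, 52/101=0.5149, 4/101=0.0396, 17/101=0.1683, 1/101=0.0099
Proportions for species 4 (n=44): 2/44=0.0455, 19/44=0.4318, 1/44=0.0227, 4/44=0.0909, 6/44=0.1364, 12/44=0.2727
Σ|p₁ᵢ − p₂ᵢ| = 0.0158 + 0.1942 + 0.4922 + 0.0513 + 0.0319 + 0.2628 = 1.0482
D = 1 − ½ × 1.0482 = 1 − 0.52410 = 0.47590
D = 0.47590 > 0.3 → Yes.

Yes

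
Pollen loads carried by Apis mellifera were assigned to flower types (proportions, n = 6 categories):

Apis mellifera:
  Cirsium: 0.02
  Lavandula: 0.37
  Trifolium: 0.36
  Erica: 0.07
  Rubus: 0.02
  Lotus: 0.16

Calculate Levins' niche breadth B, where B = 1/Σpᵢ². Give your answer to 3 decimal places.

3.358

Σpᵢ² = 0.02² + 0.37² + 0.36² + 0.07² + 0.02² + 0.16² = 0.0004 + 0.1369 + 0.1296 + 0.0049 + 0.0004 + 0.0256 = 0.2978
B = 1 / 0.2978 = 3.35796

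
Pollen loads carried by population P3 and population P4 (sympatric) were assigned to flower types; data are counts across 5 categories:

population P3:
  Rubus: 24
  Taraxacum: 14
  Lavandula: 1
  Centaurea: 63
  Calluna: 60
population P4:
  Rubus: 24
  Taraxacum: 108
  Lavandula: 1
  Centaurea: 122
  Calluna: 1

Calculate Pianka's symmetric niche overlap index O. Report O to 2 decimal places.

0.65

Proportions for population P3 (n=162): 24/162=0.1481, 14/162=0.0864, 1/162=0.0062, 63/162=0.3889, 60/162=0.3704
Proportions for population P4 (n=256): 24/256=0.0938, 108/256=0.4219, 1/256=0.0039, 122/256=0.4766, 1/256=0.0039
Σ p₁ᵢp₂ᵢ = 0.013892 + 0.036452 + 0.000024 + 0.185350 + 0.001445 = 0.237163
Σp_1ᵢ² = 0.1481² + 0.0864² + 0.0062² + 0.3889² + 0.3704² = 0.021934 + 0.007465 + 0.000038 + 0.151243 + 0.137196 = 0.317876
Σp_2ᵢ² = 0.0938² + 0.4219² + 0.0039² + 0.4766² + 0.0039² = 0.008798 + 0.178000 + 0.000015 + 0.227148 + 0.000015 = 0.413976
O = 0.237163 / √(0.317876 × 0.413976) = 0.237163 / 0.3627575 = 0.6538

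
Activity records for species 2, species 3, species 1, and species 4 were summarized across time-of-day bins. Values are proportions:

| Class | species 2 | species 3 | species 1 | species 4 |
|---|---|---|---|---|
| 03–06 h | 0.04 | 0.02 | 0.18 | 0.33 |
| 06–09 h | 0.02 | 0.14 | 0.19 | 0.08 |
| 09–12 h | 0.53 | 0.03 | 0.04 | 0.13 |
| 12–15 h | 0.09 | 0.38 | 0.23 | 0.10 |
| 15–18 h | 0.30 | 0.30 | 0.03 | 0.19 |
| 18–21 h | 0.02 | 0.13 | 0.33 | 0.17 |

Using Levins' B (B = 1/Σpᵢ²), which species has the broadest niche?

species 4

Σp_2ᵢ² = 0.04² + 0.02² + 0.53² + 0.09² + 0.30² + 0.02² = 0.0016 + 0.0004 + 0.2809 + 0.0081 + 0.0900 + 0.0004 = 0.3814
B_2 = 1 / 0.3814 = 2.6219
Σp_3ᵢ² = 0.02² + 0.14² + 0.03² + 0.38² + 0.30² + 0.13² = 0.0004 + 0.0196 + 0.0009 + 0.1444 + 0.0900 + 0.0169 = 0.2722
B_3 = 1 / 0.2722 = 3.6738
Σp_1ᵢ² = 0.18² + 0.19² + 0.04² + 0.23² + 0.03² + 0.33² = 0.0324 + 0.0361 + 0.0016 + 0.0529 + 0.0009 + 0.1089 = 0.2328
B_1 = 1 / 0.2328 = 4.2955
Σp_4ᵢ² = 0.33² + 0.08² + 0.13² + 0.10² + 0.19² + 0.17² = 0.1089 + 0.0064 + 0.0169 + 0.0100 + 0.0361 + 0.0289 = 0.2072
B_4 = 1 / 0.2072 = 4.8263
Highest B → broadest niche (most generalist): species 4 (B = 4.83).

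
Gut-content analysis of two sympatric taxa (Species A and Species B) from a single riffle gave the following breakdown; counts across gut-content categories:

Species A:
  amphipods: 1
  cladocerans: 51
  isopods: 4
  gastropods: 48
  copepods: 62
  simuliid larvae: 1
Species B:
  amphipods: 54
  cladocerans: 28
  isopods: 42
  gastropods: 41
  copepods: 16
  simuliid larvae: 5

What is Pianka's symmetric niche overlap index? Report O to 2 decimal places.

0.57

Proportions for Species A (n=167): 1/167=0.0060, 51/167=0.3054, 4/167=0.0240, 48/167=0.2874, 62/167=0.3713, 1/167=0.0060
Proportions for Species B (n=186): 54/186=0.2903, 28/186=0.1505, 42/186=0.2258, 41/186=0.2204, 16/186=0.0860, 5/186=0.0269
Σ p₁ᵢp₂ᵢ = 0.001742 + 0.045963 + 0.005419 + 0.063343 + 0.031932 + 0.000161 = 0.148560
Σp_1ᵢ² = 0.0060² + 0.3054² + 0.0240² + 0.2874² + 0.3713² + 0.0060² = 0.000036 + 0.093269 + 0.000576 + 0.082599 + 0.137864 + 0.000036 = 0.314380
Σp_2ᵢ² = 0.2903² + 0.1505² + 0.2258² + 0.2204² + 0.0860² + 0.0269² = 0.084274 + 0.022650 + 0.050986 + 0.048576 + 0.007396 + 0.000724 = 0.214606
O = 0.148560 / √(0.314380 × 0.214606) = 0.148560 / 0.2597457 = 0.5719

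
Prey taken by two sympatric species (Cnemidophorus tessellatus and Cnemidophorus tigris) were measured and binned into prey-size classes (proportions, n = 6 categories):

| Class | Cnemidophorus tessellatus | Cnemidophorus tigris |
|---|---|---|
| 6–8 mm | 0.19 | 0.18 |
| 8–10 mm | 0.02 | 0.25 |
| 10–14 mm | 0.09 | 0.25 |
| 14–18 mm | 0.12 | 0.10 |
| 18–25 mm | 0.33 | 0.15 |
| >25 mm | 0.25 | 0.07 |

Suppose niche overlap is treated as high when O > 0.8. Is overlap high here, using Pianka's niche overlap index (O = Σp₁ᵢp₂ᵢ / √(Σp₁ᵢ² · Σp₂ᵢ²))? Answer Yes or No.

Σ p₁ᵢp₂ᵢ = 0.0342 + 0.0050 + 0.0225 + 0.0120 + 0.0495 + 0.0175 = 0.1407
Σp_1ᵢ² = 0.19² + 0.02² + 0.09² + 0.12² + 0.33² + 0.25² = 0.0361 + 0.0004 + 0.0081 + 0.0144 + 0.1089 + 0.0625 = 0.2304
Σp_2ᵢ² = 0.18² + 0.25² + 0.25² + 0.10² + 0.15² + 0.07² = 0.0324 + 0.0625 + 0.0625 + 0.0100 + 0.0225 + 0.0049 = 0.1948
O = 0.1407 / √(0.2304 × 0.1948) = 0.1407 / 0.21185 = 0.6641
O = 0.6641 < 0.8 → No.

No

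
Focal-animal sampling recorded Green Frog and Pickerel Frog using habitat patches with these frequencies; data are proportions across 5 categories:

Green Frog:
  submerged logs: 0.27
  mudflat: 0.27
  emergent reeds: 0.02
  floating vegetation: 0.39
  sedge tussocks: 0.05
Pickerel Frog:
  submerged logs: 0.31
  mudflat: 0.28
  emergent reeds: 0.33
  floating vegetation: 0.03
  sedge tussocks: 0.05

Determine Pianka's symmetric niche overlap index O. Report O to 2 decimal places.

0.61

Σ p₁ᵢp₂ᵢ = 0.0837 + 0.0756 + 0.0066 + 0.0117 + 0.0025 = 0.1801
Σp_1ᵢ² = 0.27² + 0.27² + 0.02² + 0.39² + 0.05² = 0.0729 + 0.0729 + 0.0004 + 0.1521 + 0.0025 = 0.3008
Σp_2ᵢ² = 0.31² + 0.28² + 0.33² + 0.03² + 0.05² = 0.0961 + 0.0784 + 0.1089 + 0.0009 + 0.0025 = 0.2868
O = 0.1801 / √(0.3008 × 0.2868) = 0.1801 / 0.29372 = 0.6132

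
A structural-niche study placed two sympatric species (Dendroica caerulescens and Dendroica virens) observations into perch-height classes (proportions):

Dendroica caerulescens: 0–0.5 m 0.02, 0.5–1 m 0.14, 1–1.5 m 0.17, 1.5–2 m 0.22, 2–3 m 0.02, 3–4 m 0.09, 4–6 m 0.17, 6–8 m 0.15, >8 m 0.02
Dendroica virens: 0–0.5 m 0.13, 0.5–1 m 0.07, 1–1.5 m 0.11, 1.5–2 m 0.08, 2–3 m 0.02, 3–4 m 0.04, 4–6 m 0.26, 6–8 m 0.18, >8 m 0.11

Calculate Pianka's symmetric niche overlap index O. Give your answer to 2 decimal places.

0.81

Σ p₁ᵢp₂ᵢ = 0.0026 + 0.0098 + 0.0187 + 0.0176 + 0.0004 + 0.0036 + 0.0442 + 0.0270 + 0.0022 = 0.1261
Σp_1ᵢ² = 0.02² + 0.14² + 0.17² + 0.22² + 0.02² + 0.09² + 0.17² + 0.15² + 0.02² = 0.0004 + 0.0196 + 0.0289 + 0.0484 + 0.0004 + 0.0081 + 0.0289 + 0.0225 + 0.0004 = 0.1576
Σp_2ᵢ² = 0.13² + 0.07² + 0.11² + 0.08² + 0.02² + 0.04² + 0.26² + 0.18² + 0.11² = 0.0169 + 0.0049 + 0.0121 + 0.0064 + 0.0004 + 0.0016 + 0.0676 + 0.0324 + 0.0121 = 0.1544
O = 0.1261 / √(0.1576 × 0.1544) = 0.1261 / 0.15599 = 0.8084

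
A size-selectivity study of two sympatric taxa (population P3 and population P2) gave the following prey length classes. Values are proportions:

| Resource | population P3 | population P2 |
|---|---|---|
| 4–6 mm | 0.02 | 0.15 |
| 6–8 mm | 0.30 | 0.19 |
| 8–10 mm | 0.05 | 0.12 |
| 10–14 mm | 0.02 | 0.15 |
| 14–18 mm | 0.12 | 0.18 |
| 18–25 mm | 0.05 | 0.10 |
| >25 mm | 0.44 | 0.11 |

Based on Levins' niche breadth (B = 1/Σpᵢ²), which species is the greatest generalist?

Σp_P3ᵢ² = 0.02² + 0.30² + 0.05² + 0.02² + 0.12² + 0.05² + 0.44² = 0.0004 + 0.0900 + 0.0025 + 0.0004 + 0.0144 + 0.0025 + 0.1936 = 0.3038
B_P3 = 1 / 0.3038 = 3.2916
Σp_P2ᵢ² = 0.15² + 0.19² + 0.12² + 0.15² + 0.18² + 0.10² + 0.11² = 0.0225 + 0.0361 + 0.0144 + 0.0225 + 0.0324 + 0.0100 + 0.0121 = 0.1500
B_P2 = 1 / 0.1500 = 6.6667
Highest B → broadest niche (most generalist): population P2 (B = 6.67).

population P2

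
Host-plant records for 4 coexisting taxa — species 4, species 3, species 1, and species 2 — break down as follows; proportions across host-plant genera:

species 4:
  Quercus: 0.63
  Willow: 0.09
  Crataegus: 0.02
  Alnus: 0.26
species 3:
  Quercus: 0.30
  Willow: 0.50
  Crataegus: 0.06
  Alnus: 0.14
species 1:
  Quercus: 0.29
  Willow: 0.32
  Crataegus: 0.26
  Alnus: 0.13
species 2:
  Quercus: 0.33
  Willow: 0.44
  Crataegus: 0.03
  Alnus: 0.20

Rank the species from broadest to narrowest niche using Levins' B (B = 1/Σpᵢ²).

species 1 > species 2 > species 3 > species 4

Σp_4ᵢ² = 0.63² + 0.09² + 0.02² + 0.26² = 0.3969 + 0.0081 + 0.0004 + 0.0676 = 0.4730
B_4 = 1 / 0.4730 = 2.1142
Σp_3ᵢ² = 0.30² + 0.50² + 0.06² + 0.14² = 0.0900 + 0.2500 + 0.0036 + 0.0196 = 0.3632
B_3 = 1 / 0.3632 = 2.7533
Σp_1ᵢ² = 0.29² + 0.32² + 0.26² + 0.13² = 0.0841 + 0.1024 + 0.0676 + 0.0169 = 0.2710
B_1 = 1 / 0.2710 = 3.6900
Σp_2ᵢ² = 0.33² + 0.44² + 0.03² + 0.20² = 0.1089 + 0.1936 + 0.0009 + 0.0400 = 0.3434
B_2 = 1 / 0.3434 = 2.9121
Ranking by B (broadest → narrowest): species 1 (3.69) > species 2 (2.91) > species 3 (2.75) > species 4 (2.11)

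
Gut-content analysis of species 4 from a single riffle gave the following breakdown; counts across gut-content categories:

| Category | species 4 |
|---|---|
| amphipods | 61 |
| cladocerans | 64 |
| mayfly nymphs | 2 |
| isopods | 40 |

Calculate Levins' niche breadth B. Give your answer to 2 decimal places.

Proportions for species 4 (n=167): 61/167=0.3653, 64/167=0.3832, 2/167=0.0120, 40/167=0.2395
Σpᵢ² = 0.3653² + 0.3832² + 0.0120² + 0.2395² = 0.133444 + 0.146842 + 0.000144 + 0.057360 = 0.337790
B = 1 / 0.337790 = 2.9604

2.96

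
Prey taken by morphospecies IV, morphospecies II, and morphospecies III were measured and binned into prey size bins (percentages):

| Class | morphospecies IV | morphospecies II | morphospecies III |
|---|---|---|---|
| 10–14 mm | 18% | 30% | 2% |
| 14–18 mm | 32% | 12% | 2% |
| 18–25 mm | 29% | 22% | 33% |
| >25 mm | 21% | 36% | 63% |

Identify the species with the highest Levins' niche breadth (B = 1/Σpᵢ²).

morphospecies IV

Convert percentages to proportions (divide by 100).
Σp_IVᵢ² = 0.18² + 0.32² + 0.29² + 0.21² = 0.0324 + 0.1024 + 0.0841 + 0.0441 = 0.2630
B_IV = 1 / 0.2630 = 3.8023
Σp_IIᵢ² = 0.30² + 0.12² + 0.22² + 0.36² = 0.0900 + 0.0144 + 0.0484 + 0.1296 = 0.2824
B_II = 1 / 0.2824 = 3.5411
Σp_IIIᵢ² = 0.02² + 0.02² + 0.33² + 0.63² = 0.0004 + 0.0004 + 0.1089 + 0.3969 = 0.5066
B_III = 1 / 0.5066 = 1.9739
Highest B → broadest niche (most generalist): morphospecies IV (B = 3.80).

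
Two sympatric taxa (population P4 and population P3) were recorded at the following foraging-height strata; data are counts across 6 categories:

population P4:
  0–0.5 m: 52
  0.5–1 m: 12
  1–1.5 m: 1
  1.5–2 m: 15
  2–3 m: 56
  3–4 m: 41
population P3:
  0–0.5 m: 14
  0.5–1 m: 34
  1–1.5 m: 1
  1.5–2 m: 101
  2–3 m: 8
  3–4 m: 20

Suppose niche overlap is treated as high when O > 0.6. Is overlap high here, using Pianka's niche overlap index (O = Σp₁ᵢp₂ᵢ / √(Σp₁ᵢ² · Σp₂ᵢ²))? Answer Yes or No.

Proportions for population P4 (n=177): 52/177=0.2938, 12/177=0.0678, 1/177=0.0056, 15/177=0.0847, 56/177=0.3164, 41/177=0.2316
Proportions for population P3 (n=178): 14/178=0.0787, 34/178=0.1910, 1/178=0.0056, 101/178=0.5674, 8/178=0.0449, 20/178=0.1124
Σ p₁ᵢp₂ᵢ = 0.023122 + 0.012950 + 0.000031 + 0.048059 + 0.014206 + 0.026032 = 0.124400
Σp_1ᵢ² = 0.2938² + 0.0678² + 0.0056² + 0.0847² + 0.3164² + 0.2316² = 0.086318 + 0.004597 + 0.000031 + 0.007174 + 0.100109 + 0.053639 = 0.251868
Σp_2ᵢ² = 0.0787² + 0.1910² + 0.0056² + 0.5674² + 0.0449² + 0.1124² = 0.006194 + 0.036481 + 0.000031 + 0.321943 + 0.002016 + 0.012634 = 0.379299
O = 0.124400 / √(0.251868 × 0.379299) = 0.124400 / 0.3090846 = 0.4025
O = 0.4025 < 0.6 → No.

No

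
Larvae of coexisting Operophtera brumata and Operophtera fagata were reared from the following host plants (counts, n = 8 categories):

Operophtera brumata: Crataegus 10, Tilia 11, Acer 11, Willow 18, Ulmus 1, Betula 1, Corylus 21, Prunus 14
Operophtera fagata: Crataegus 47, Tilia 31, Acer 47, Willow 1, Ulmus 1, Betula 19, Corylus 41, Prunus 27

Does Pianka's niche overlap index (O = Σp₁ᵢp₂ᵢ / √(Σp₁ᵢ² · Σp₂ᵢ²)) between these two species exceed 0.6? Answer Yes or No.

Proportions for Operophtera brumata (n=87): 10/87=0.1149, 11/87=0.1264, 11/87=0.1264, 18/87=0.2069, 1/87=0.0115, 1/87=0.0115, 21/87=0.2414, 14/87=0.1609
Proportions for Operophtera fagata (n=214): 47/214=0.2196, 31/214=0.1449, 47/214=0.2196, 1/214=0.0047, 1/214=0.0047, 19/214=0.0888, 41/214=0.1916, 27/214=0.1262
Σ p₁ᵢp₂ᵢ = 0.025232 + 0.018315 + 0.027757 + 0.000972 + 0.000054 + 0.001021 + 0.046252 + 0.020306 = 0.139909
Σp_1ᵢ² = 0.1149² + 0.1264² + 0.1264² + 0.2069² + 0.0115² + 0.0115² + 0.2414² + 0.1609² = 0.013202 + 0.015977 + 0.015977 + 0.042808 + 0.000132 + 0.000132 + 0.058274 + 0.025889 = 0.172391
Σp_2ᵢ² = 0.2196² + 0.1449² + 0.2196² + 0.0047² + 0.0047² + 0.0888² + 0.1916² + 0.1262² = 0.048224 + 0.020996 + 0.048224 + 0.000022 + 0.000022 + 0.007885 + 0.036711 + 0.015926 = 0.178010
O = 0.139909 / √(0.172391 × 0.178010) = 0.139909 / 0.1751780 = 0.7987
O = 0.7987 > 0.6 → Yes.

Yes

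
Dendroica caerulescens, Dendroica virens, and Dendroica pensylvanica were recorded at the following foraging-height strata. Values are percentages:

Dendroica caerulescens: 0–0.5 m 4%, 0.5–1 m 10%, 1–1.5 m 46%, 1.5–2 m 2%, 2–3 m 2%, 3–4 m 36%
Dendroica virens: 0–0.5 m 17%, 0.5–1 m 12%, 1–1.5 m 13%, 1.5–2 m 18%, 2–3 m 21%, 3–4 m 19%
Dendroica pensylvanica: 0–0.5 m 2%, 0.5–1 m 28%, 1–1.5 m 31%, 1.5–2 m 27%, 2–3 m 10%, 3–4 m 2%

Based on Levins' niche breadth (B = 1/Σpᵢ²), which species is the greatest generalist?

Dendroica virens

Convert percentages to proportions (divide by 100).
Σp_caerᵢ² = 0.04² + 0.10² + 0.46² + 0.02² + 0.02² + 0.36² = 0.0016 + 0.0100 + 0.2116 + 0.0004 + 0.0004 + 0.1296 = 0.3536
B_caer = 1 / 0.3536 = 2.8281
Σp_vireᵢ² = 0.17² + 0.12² + 0.13² + 0.18² + 0.21² + 0.19² = 0.0289 + 0.0144 + 0.0169 + 0.0324 + 0.0441 + 0.0361 = 0.1728
B_vire = 1 / 0.1728 = 5.7870
Σp_pensᵢ² = 0.02² + 0.28² + 0.31² + 0.27² + 0.10² + 0.02² = 0.0004 + 0.0784 + 0.0961 + 0.0729 + 0.0100 + 0.0004 = 0.2582
B_pens = 1 / 0.2582 = 3.8730
Highest B → broadest niche (most generalist): Dendroica virens (B = 5.79).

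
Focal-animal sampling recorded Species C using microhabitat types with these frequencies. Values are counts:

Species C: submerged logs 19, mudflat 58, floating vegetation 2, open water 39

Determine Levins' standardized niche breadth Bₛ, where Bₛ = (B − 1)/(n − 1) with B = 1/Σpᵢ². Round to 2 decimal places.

0.55

Proportions for Species C (n=118): 19/118=0.1610, 58/118=0.4915, 2/118=0.0169, 39/118=0.3305
Σpᵢ² = 0.1610² + 0.4915² + 0.0169² + 0.3305² = 0.025921 + 0.241572 + 0.000286 + 0.109230 = 0.377009
B = 1 / 0.377009 = 2.6525
Bₛ = (B − 1)/(n − 1) = (2.6525 − 1)/(4 − 1) = 1.6525/3 = 0.5508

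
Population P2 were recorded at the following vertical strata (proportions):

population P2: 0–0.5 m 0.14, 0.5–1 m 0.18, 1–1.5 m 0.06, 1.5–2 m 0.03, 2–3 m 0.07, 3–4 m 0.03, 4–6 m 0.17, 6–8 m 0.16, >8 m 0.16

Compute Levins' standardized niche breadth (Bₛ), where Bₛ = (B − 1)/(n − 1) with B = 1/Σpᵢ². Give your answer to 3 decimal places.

Σpᵢ² = 0.14² + 0.18² + 0.06² + 0.03² + 0.07² + 0.03² + 0.17² + 0.16² + 0.16² = 0.0196 + 0.0324 + 0.0036 + 0.0009 + 0.0049 + 0.0009 + 0.0289 + 0.0256 + 0.0256 = 0.1424
B = 1 / 0.1424 = 7.02247
Bₛ = (B − 1)/(n − 1) = (7.02247 − 1)/(9 − 1) = 6.02247/8 = 0.75281

0.753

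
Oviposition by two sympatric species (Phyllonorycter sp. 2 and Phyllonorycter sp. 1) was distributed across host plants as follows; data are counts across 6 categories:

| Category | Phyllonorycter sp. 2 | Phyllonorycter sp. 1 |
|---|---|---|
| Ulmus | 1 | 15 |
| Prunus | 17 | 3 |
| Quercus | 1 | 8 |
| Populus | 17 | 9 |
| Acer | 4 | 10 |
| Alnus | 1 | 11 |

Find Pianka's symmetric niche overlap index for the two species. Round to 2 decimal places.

Proportions for Phyllonorycter sp. 2 (n=41): 1/41=0.0244, 17/41=0.4146, 1/41=0.0244, 17/41=0.4146, 4/41=0.0976, 1/41=0.0244
Proportions for Phyllonorycter sp. 1 (n=56): 15/56=0.2679, 3/56=0.0536, 8/56=0.1429, 9/56=0.1607, 10/56=0.1786, 11/56=0.1964
Σ p₁ᵢp₂ᵢ = 0.006537 + 0.022223 + 0.003487 + 0.066626 + 0.017431 + 0.004792 = 0.121096
Σp_1ᵢ² = 0.0244² + 0.4146² + 0.0244² + 0.4146² + 0.0976² + 0.0244² = 0.000595 + 0.171893 + 0.000595 + 0.171893 + 0.009526 + 0.000595 = 0.355097
Σp_2ᵢ² = 0.2679² + 0.0536² + 0.1429² + 0.1607² + 0.1786² + 0.1964² = 0.071770 + 0.002873 + 0.020420 + 0.025824 + 0.031898 + 0.038573 = 0.191358
O = 0.121096 / √(0.355097 × 0.191358) = 0.121096 / 0.2606735 = 0.4646

0.46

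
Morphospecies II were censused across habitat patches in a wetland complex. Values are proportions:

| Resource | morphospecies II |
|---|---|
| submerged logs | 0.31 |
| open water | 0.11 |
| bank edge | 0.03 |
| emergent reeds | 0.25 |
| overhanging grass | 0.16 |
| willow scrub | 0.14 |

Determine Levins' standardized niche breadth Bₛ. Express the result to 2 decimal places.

Σpᵢ² = 0.31² + 0.11² + 0.03² + 0.25² + 0.16² + 0.14² = 0.0961 + 0.0121 + 0.0009 + 0.0625 + 0.0256 + 0.0196 = 0.2168
B = 1 / 0.2168 = 4.6125
Bₛ = (B − 1)/(n − 1) = (4.6125 − 1)/(6 − 1) = 3.6125/5 = 0.7225

0.72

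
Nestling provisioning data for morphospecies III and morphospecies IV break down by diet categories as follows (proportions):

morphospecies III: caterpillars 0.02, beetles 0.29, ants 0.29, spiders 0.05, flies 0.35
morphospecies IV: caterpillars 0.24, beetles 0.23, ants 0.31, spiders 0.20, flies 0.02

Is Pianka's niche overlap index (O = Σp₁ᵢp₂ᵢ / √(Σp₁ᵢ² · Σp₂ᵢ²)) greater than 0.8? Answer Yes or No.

Σ p₁ᵢp₂ᵢ = 0.0048 + 0.0667 + 0.0899 + 0.0100 + 0.0070 = 0.1784
Σp_1ᵢ² = 0.02² + 0.29² + 0.29² + 0.05² + 0.35² = 0.0004 + 0.0841 + 0.0841 + 0.0025 + 0.1225 = 0.2936
Σp_2ᵢ² = 0.24² + 0.23² + 0.31² + 0.20² + 0.02² = 0.0576 + 0.0529 + 0.0961 + 0.0400 + 0.0004 = 0.2470
O = 0.1784 / √(0.2936 × 0.2470) = 0.1784 / 0.26929 = 0.6625
O = 0.6625 < 0.8 → No.

No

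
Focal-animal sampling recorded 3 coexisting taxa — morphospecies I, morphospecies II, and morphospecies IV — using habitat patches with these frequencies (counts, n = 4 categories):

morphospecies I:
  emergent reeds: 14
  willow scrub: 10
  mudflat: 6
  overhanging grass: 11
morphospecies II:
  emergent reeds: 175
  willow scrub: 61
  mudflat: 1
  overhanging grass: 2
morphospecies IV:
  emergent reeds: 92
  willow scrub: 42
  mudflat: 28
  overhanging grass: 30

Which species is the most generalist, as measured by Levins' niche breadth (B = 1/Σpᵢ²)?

morphospecies I

Proportions for morphospecies I (n=41): 14/41=0.3415, 10/41=0.2439, 6/41=0.1463, 11/41=0.2683
Proportions for morphospecies II (n=239): 175/239=0.7322, 61/239=0.2552, 1/239=0.0042, 2/239=0.0084
Proportions for morphospecies IV (n=192): 92/192=0.4792, 42/192=0.2188, 28/192=0.1458, 30/192=0.1563
Σp_Iᵢ² = 0.3415² + 0.2439² + 0.1463² + 0.2683² = 0.116622 + 0.059487 + 0.021404 + 0.071985 = 0.269498
B_I = 1 / 0.269498 = 3.7106
Σp_IIᵢ² = 0.7322² + 0.2552² + 0.0042² + 0.0084² = 0.536117 + 0.065127 + 0.000018 + 0.000071 = 0.601333
B_II = 1 / 0.601333 = 1.6630
Σp_IVᵢ² = 0.4792² + 0.2188² + 0.1458² + 0.1563² = 0.229633 + 0.047873 + 0.021258 + 0.024430 = 0.323194
B_IV = 1 / 0.323194 = 3.0941
Highest B → broadest niche (most generalist): morphospecies I (B = 3.71).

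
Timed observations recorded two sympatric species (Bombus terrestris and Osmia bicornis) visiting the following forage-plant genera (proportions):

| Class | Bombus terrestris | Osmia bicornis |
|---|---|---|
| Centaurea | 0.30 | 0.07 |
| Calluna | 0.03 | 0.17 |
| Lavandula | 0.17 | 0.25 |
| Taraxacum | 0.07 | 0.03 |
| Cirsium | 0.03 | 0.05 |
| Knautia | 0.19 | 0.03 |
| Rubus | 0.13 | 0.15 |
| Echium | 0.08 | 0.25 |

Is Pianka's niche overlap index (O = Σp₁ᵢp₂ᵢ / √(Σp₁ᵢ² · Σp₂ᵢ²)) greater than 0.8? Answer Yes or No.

No

Σ p₁ᵢp₂ᵢ = 0.0210 + 0.0051 + 0.0425 + 0.0021 + 0.0015 + 0.0057 + 0.0195 + 0.0200 = 0.1174
Σp_1ᵢ² = 0.30² + 0.03² + 0.17² + 0.07² + 0.03² + 0.19² + 0.13² + 0.08² = 0.0900 + 0.0009 + 0.0289 + 0.0049 + 0.0009 + 0.0361 + 0.0169 + 0.0064 = 0.1850
Σp_2ᵢ² = 0.07² + 0.17² + 0.25² + 0.03² + 0.05² + 0.03² + 0.15² + 0.25² = 0.0049 + 0.0289 + 0.0625 + 0.0009 + 0.0025 + 0.0009 + 0.0225 + 0.0625 = 0.1856
O = 0.1174 / √(0.1850 × 0.1856) = 0.1174 / 0.18530 = 0.6336
O = 0.6336 < 0.8 → No.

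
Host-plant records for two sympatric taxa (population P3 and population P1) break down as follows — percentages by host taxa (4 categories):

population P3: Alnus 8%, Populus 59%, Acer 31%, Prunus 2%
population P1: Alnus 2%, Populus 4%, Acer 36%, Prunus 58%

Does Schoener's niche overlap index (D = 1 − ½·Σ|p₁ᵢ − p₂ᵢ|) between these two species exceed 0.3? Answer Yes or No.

Convert percentages to proportions (divide by 100).
Σ|p₁ᵢ − p₂ᵢ| = 0.06 + 0.55 + 0.05 + 0.56 = 1.22
D = 1 − ½ × 1.22 = 1 − 0.610 = 0.3900
D = 0.3900 > 0.3 → Yes.

Yes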